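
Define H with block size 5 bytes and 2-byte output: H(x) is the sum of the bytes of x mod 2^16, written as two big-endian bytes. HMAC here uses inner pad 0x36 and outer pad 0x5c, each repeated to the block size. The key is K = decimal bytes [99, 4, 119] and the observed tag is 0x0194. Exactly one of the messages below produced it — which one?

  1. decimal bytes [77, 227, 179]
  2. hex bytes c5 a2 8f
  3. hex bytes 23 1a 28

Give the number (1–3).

1

Key decimal bytes [99, 4, 119] = 63 04 77 is 3 bytes ≤ B = 5; zero-pad to 5 bytes: K' = 63 04 77 00 00.
K' ⊕ ipad = 55 32 41 36 36; K' ⊕ opad = 3f 58 2b 5c 5c.
m1: inner = H(55 32 41 36 36 4d e3 b3) = 03 17; tag = H(3f 58 2b 5c 5c 03 17) = 0194 ← matches
m2: inner = H(55 32 41 36 36 c5 a2 8f) = 03 2a; tag = H(3f 58 2b 5c 5c 03 2a) = 01a7
m3: inner = H(55 32 41 36 36 23 1a 28) = 01 99; tag = H(3f 58 2b 5c 5c 01 99) = 0214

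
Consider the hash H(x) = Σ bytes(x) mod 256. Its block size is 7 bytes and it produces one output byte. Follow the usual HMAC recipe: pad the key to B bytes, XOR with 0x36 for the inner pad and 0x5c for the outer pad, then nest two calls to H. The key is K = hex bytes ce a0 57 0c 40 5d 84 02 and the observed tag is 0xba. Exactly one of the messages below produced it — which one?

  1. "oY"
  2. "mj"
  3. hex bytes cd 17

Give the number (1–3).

Key hex bytes ce a0 57 0c 40 5d 84 02 is 8 bytes > B = 7, so hash it first: H(key) = f4, then zero-pad to 7 bytes: K' = f4 00 00 00 00 00 00.
K' ⊕ ipad = c2 36 36 36 36 36 36; K' ⊕ opad = a8 5c 5c 5c 5c 5c 5c.
m1: inner = H(c2 36 36 36 36 36 36 6f 59) = ce; tag = H(a8 5c 5c 5c 5c 5c 5c ce) = 9e
m2: inner = H(c2 36 36 36 36 36 36 6d 6a) = dd; tag = H(a8 5c 5c 5c 5c 5c 5c dd) = ad
m3: inner = H(c2 36 36 36 36 36 36 cd 17) = ea; tag = H(a8 5c 5c 5c 5c 5c 5c ea) = ba ← matches

3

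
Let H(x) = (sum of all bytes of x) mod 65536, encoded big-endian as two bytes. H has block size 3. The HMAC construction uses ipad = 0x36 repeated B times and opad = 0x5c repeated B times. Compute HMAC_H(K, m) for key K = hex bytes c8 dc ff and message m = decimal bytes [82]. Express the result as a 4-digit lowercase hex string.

Key hex bytes c8 dc ff is exactly B = 3 bytes: K' = c8 dc ff.
K' ⊕ ipad = fe ea c9.  K' ⊕ opad = 94 80 a3.
Inner input = (K'⊕ipad) ∥ m = fe ea c9 ∥ 52.
Inner hash: sum = 254+234+201+82 = 771 → 03 03.
Outer input = (K'⊕opad) ∥ inner = 94 80 a3 ∥ 03 03.
Outer hash (tag): sum = 148+128+163+3+3 = 445 → 01 bd.

01bd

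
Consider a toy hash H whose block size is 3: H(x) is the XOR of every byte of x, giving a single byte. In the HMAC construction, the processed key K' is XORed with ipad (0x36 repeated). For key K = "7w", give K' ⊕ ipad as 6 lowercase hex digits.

014136

Key "7w" = 37 77 is 2 bytes ≤ B = 3; zero-pad to 3 bytes: K' = 37 77 00.
XOR each byte with 0x36: 37⊕36=01, 77⊕36=41, 00⊕36=36.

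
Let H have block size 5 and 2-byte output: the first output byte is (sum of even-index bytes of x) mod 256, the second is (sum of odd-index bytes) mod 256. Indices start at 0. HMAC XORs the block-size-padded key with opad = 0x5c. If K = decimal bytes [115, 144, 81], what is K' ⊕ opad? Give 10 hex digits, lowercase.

Key decimal bytes [115, 144, 81] = 73 90 51 is 3 bytes ≤ B = 5; zero-pad to 5 bytes: K' = 73 90 51 00 00.
XOR each byte with 0x5c: 73⊕5c=2f, 90⊕5c=cc, 51⊕5c=0d, 00⊕5c=5c, 00⊕5c=5c.

2fcc0d5c5c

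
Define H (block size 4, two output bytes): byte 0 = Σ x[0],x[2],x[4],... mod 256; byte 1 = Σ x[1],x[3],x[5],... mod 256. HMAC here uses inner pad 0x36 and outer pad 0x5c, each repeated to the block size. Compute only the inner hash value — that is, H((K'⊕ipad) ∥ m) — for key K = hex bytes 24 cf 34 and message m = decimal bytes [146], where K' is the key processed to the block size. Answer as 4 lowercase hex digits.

Key hex bytes 24 cf 34 is 3 bytes ≤ B = 4; zero-pad to 4 bytes: K' = 24 cf 34 00.
K' ⊕ ipad = 12 f9 02 36.
Inner input = 12 f9 02 36 ∥ 92.
Inner hash: even-index sum = 166 mod 256 = 166; odd-index sum = 303 mod 256 = 47 → a6 2f.

a62f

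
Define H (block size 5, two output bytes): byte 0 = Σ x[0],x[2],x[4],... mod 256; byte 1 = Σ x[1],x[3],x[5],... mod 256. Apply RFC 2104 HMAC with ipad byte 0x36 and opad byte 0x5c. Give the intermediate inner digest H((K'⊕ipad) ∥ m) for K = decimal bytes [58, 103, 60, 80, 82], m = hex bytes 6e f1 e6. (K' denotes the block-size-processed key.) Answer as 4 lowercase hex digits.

6b0b

Key decimal bytes [58, 103, 60, 80, 82] = 3a 67 3c 50 52 is exactly B = 5 bytes: K' = 3a 67 3c 50 52.
K' ⊕ ipad = 0c 51 0a 66 64.
Inner input = 0c 51 0a 66 64 ∥ 6e f1 e6.
Inner hash: even-index sum = 363 mod 256 = 107; odd-index sum = 523 mod 256 = 11 → 6b 0b.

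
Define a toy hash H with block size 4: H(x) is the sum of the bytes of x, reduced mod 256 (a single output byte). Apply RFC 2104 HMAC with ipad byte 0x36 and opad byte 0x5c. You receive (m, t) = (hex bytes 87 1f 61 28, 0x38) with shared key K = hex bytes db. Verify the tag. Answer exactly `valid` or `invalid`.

Key hex bytes db is 1 byte ≤ B = 4; zero-pad to 4 bytes: K' = db 00 00 00.
K' ⊕ ipad = ed 36 36 36; K' ⊕ opad = 87 5c 5c 5c.
Inner hash: sum = 237+54+54+54+135+31+97+40 = 702; mod 256 = 190 → be.
Outer hash (recomputed tag): sum = 135+92+92+92+190 = 601; mod 256 = 89 → 59.
Recomputed tag = 59; claimed = 38 → mismatch.

invalid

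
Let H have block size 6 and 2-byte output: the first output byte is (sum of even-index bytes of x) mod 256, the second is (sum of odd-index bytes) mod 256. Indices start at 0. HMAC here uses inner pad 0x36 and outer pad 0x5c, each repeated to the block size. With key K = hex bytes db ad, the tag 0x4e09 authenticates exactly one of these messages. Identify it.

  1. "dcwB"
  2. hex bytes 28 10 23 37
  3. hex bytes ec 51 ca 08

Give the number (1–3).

3

Key hex bytes db ad is 2 bytes ≤ B = 6; zero-pad to 6 bytes: K' = db ad 00 00 00 00.
K' ⊕ ipad = ed 9b 36 36 36 36; K' ⊕ opad = 87 f1 5c 5c 5c 5c.
m1: inner = H(ed 9b 36 36 36 36 64 63 77 42) = 34 ac; tag = H(87 f1 5c 5c 5c 5c 34 ac) = 7355
m2: inner = H(ed 9b 36 36 36 36 28 10 23 37) = a4 4e; tag = H(87 f1 5c 5c 5c 5c a4 4e) = e3f7
m3: inner = H(ed 9b 36 36 36 36 ec 51 ca 08) = 0f 60; tag = H(87 f1 5c 5c 5c 5c 0f 60) = 4e09 ← matches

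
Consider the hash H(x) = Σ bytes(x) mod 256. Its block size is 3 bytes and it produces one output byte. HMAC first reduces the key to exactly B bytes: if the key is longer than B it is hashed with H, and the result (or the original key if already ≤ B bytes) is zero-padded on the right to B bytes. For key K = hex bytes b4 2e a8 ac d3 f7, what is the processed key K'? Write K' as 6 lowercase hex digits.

000000

|K| = 6 > B = 3, so first hash the key.
H(K): sum = 180+46+168+172+211+247 = 1024; mod 256 = 0 → 00.
Zero-pad H(K) = 00 to 3 bytes: K' = 00 00 00.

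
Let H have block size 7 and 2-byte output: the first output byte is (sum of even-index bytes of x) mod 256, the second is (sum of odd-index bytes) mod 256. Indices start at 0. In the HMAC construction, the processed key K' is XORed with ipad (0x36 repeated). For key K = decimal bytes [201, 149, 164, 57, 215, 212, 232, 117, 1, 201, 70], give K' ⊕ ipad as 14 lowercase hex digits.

45d63636363636

Key decimal bytes [201, 149, 164, 57, 215, 212, 232, 117, 1, 201, 70] = c9 95 a4 39 d7 d4 e8 75 01 c9 46 is 11 bytes > B = 7, so hash it first: H(key) = 73 e0, then zero-pad to 7 bytes: K' = 73 e0 00 00 00 00 00.
XOR each byte with 0x36: 73⊕36=45, e0⊕36=d6, 00⊕36=36, 00⊕36=36, 00⊕36=36, 00⊕36=36, 00⊕36=36.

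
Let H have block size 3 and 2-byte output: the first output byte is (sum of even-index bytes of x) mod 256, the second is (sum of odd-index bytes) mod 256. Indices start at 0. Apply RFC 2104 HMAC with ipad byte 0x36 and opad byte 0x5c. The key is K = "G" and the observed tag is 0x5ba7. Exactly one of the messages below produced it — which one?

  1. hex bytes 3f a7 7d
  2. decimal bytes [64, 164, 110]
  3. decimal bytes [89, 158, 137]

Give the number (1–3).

2

Key "G" = 47 is 1 byte ≤ B = 3; zero-pad to 3 bytes: K' = 47 00 00.
K' ⊕ ipad = 71 36 36; K' ⊕ opad = 1b 5c 5c.
m1: inner = H(71 36 36 3f a7 7d) = 4e f2; tag = H(1b 5c 5c 4e f2) = 69aa
m2: inner = H(71 36 36 40 a4 6e) = 4b e4; tag = H(1b 5c 5c 4b e4) = 5ba7 ← matches
m3: inner = H(71 36 36 59 9e 89) = 45 18; tag = H(1b 5c 5c 45 18) = 8fa1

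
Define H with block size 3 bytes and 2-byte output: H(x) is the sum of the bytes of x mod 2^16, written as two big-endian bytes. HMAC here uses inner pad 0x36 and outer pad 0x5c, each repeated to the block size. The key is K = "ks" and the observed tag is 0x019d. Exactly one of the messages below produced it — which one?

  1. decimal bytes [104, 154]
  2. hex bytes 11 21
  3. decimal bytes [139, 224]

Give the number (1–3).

Key "ks" = 6b 73 is 2 bytes ≤ B = 3; zero-pad to 3 bytes: K' = 6b 73 00.
K' ⊕ ipad = 5d 45 36; K' ⊕ opad = 37 2f 5c.
m1: inner = H(5d 45 36 68 9a) = 01 da; tag = H(37 2f 5c 01 da) = 019d ← matches
m2: inner = H(5d 45 36 11 21) = 01 0a; tag = H(37 2f 5c 01 0a) = 00cd
m3: inner = H(5d 45 36 8b e0) = 02 43; tag = H(37 2f 5c 02 43) = 0107

1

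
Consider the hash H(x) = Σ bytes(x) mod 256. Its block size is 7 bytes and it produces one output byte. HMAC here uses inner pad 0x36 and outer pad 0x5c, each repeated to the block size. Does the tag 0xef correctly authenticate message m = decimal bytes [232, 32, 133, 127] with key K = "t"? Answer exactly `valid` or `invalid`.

invalid

Key "t" = 74 is 1 byte ≤ B = 7; zero-pad to 7 bytes: K' = 74 00 00 00 00 00 00.
K' ⊕ ipad = 42 36 36 36 36 36 36; K' ⊕ opad = 28 5c 5c 5c 5c 5c 5c.
Inner hash: sum = 66+54+54+54+54+54+54+232+32+133+127 = 914; mod 256 = 146 → 92.
Outer hash (recomputed tag): sum = 40+92+92+92+92+92+92+146 = 738; mod 256 = 226 → e2.
Recomputed tag = e2; claimed = ef → mismatch.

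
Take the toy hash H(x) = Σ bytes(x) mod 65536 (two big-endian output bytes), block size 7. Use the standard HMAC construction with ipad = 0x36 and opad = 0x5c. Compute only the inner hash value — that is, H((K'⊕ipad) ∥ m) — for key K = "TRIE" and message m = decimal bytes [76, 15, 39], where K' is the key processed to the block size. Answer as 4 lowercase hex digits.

Key "TRIE" = 54 52 49 45 is 4 bytes ≤ B = 7; zero-pad to 7 bytes: K' = 54 52 49 45 00 00 00.
K' ⊕ ipad = 62 64 7f 73 36 36 36.
Inner input = 62 64 7f 73 36 36 36 ∥ 4c 0f 27.
Inner hash: sum = 98+100+127+115+54+54+54+76+15+39 = 732 → 02 dc.

02dc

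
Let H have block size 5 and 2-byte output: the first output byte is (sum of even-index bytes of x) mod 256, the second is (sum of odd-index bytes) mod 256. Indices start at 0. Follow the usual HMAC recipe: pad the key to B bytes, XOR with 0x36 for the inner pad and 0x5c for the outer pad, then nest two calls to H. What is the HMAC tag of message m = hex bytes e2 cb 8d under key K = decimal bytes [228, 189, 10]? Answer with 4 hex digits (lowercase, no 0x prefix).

9a4c

Key decimal bytes [228, 189, 10] = e4 bd 0a is 3 bytes ≤ B = 5; zero-pad to 5 bytes: K' = e4 bd 0a 00 00.
K' ⊕ ipad = d2 8b 3c 36 36.  K' ⊕ opad = b8 e1 56 5c 5c.
Inner input = (K'⊕ipad) ∥ m = d2 8b 3c 36 36 ∥ e2 cb 8d.
Inner hash: even-index sum = 527 mod 256 = 15; odd-index sum = 560 mod 256 = 48 → 0f 30.
Outer input = (K'⊕opad) ∥ inner = b8 e1 56 5c 5c ∥ 0f 30.
Outer hash (tag): even-index sum = 410 mod 256 = 154; odd-index sum = 332 mod 256 = 76 → 9a 4c.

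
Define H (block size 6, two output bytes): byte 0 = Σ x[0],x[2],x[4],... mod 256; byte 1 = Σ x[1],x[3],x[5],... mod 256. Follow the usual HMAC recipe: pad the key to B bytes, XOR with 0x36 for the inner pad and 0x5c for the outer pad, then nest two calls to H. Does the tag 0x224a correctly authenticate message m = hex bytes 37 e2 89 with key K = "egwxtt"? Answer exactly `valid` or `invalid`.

Key "egwxtt" = 65 67 77 78 74 74 is exactly B = 6 bytes: K' = 65 67 77 78 74 74.
K' ⊕ ipad = 53 51 41 4e 42 42; K' ⊕ opad = 39 3b 2b 24 28 28.
Inner hash: even-index sum = 406 mod 256 = 150; odd-index sum = 451 mod 256 = 195 → 96 c3.
Outer hash (recomputed tag): even-index sum = 290 mod 256 = 34; odd-index sum = 330 mod 256 = 74 → 22 4a.
Recomputed tag = 224a; claimed = 224a → match.

valid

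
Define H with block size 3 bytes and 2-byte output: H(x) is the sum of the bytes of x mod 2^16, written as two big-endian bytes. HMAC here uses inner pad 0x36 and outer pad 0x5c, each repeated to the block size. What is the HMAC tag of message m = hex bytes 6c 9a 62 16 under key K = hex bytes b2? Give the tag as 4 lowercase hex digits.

0216

Key hex bytes b2 is 1 byte ≤ B = 3; zero-pad to 3 bytes: K' = b2 00 00.
K' ⊕ ipad = 84 36 36.  K' ⊕ opad = ee 5c 5c.
Inner input = (K'⊕ipad) ∥ m = 84 36 36 ∥ 6c 9a 62 16.
Inner hash: sum = 132+54+54+108+154+98+22 = 622 → 02 6e.
Outer input = (K'⊕opad) ∥ inner = ee 5c 5c ∥ 02 6e.
Outer hash (tag): sum = 238+92+92+2+110 = 534 → 02 16.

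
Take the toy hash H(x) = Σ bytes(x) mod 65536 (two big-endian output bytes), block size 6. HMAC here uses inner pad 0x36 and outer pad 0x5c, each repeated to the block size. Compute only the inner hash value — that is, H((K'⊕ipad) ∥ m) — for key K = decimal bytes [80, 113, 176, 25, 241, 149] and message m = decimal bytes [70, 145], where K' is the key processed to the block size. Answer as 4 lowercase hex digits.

03a3

Key decimal bytes [80, 113, 176, 25, 241, 149] = 50 71 b0 19 f1 95 is exactly B = 6 bytes: K' = 50 71 b0 19 f1 95.
K' ⊕ ipad = 66 47 86 2f c7 a3.
Inner input = 66 47 86 2f c7 a3 ∥ 46 91.
Inner hash: sum = 102+71+134+47+199+163+70+145 = 931 → 03 a3.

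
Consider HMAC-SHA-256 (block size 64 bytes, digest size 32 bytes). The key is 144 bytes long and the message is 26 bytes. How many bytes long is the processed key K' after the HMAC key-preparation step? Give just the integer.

Key is 144 > 64 bytes, so it is hashed to 32 bytes then zero-padded to 64: |K'| = 64.

64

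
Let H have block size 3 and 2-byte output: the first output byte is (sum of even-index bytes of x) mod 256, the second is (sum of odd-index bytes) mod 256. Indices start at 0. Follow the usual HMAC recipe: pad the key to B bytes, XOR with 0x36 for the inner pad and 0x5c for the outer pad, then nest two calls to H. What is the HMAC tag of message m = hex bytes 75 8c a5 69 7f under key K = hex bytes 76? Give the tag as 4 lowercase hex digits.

55c7

Key hex bytes 76 is 1 byte ≤ B = 3; zero-pad to 3 bytes: K' = 76 00 00.
K' ⊕ ipad = 40 36 36.  K' ⊕ opad = 2a 5c 5c.
Inner input = (K'⊕ipad) ∥ m = 40 36 36 ∥ 75 8c a5 69 7f.
Inner hash: even-index sum = 363 mod 256 = 107; odd-index sum = 463 mod 256 = 207 → 6b cf.
Outer input = (K'⊕opad) ∥ inner = 2a 5c 5c ∥ 6b cf.
Outer hash (tag): even-index sum = 341 mod 256 = 85; odd-index sum = 199 mod 256 = 199 → 55 c7.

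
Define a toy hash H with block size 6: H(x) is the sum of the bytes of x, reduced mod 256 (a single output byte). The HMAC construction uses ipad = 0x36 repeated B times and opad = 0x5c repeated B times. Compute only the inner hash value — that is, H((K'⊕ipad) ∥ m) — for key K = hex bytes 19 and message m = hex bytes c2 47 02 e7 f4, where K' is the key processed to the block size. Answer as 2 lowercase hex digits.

Key hex bytes 19 is 1 byte ≤ B = 6; zero-pad to 6 bytes: K' = 19 00 00 00 00 00.
K' ⊕ ipad = 2f 36 36 36 36 36.
Inner input = 2f 36 36 36 36 36 ∥ c2 47 02 e7 f4.
Inner hash: sum = 47+54+54+54+54+54+194+71+2+231+244 = 1059; mod 256 = 35 → 23.

23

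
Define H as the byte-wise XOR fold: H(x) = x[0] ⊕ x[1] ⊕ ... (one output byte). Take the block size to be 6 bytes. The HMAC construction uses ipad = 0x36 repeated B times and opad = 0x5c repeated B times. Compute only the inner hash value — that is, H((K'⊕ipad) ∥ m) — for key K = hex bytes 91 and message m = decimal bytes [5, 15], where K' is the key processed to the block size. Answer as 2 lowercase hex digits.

9b

Key hex bytes 91 is 1 byte ≤ B = 6; zero-pad to 6 bytes: K' = 91 00 00 00 00 00.
K' ⊕ ipad = a7 36 36 36 36 36.
Inner input = a7 36 36 36 36 36 ∥ 05 0f.
Inner hash: XOR a7⊕36⊕36⊕36⊕36⊕36⊕05⊕0f = 9b.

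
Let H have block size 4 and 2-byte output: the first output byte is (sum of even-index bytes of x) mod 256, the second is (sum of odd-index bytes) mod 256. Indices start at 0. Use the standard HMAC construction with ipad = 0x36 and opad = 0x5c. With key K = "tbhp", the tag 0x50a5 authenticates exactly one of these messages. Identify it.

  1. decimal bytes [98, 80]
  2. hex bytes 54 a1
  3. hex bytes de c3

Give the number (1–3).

2

Key "tbhp" = 74 62 68 70 is exactly B = 4 bytes: K' = 74 62 68 70.
K' ⊕ ipad = 42 54 5e 46; K' ⊕ opad = 28 3e 34 2c.
m1: inner = H(42 54 5e 46 62 50) = 02 ea; tag = H(28 3e 34 2c 02 ea) = 5e54
m2: inner = H(42 54 5e 46 54 a1) = f4 3b; tag = H(28 3e 34 2c f4 3b) = 50a5 ← matches
m3: inner = H(42 54 5e 46 de c3) = 7e 5d; tag = H(28 3e 34 2c 7e 5d) = dac7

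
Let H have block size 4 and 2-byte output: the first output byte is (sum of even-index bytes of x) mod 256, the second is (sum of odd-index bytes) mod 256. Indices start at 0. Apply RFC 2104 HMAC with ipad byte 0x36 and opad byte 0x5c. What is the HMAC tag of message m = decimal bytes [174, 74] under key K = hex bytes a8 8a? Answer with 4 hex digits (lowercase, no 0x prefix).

Key hex bytes a8 8a is 2 bytes ≤ B = 4; zero-pad to 4 bytes: K' = a8 8a 00 00.
K' ⊕ ipad = 9e bc 36 36.  K' ⊕ opad = f4 d6 5c 5c.
Inner input = (K'⊕ipad) ∥ m = 9e bc 36 36 ∥ ae 4a.
Inner hash: even-index sum = 386 mod 256 = 130; odd-index sum = 316 mod 256 = 60 → 82 3c.
Outer input = (K'⊕opad) ∥ inner = f4 d6 5c 5c ∥ 82 3c.
Outer hash (tag): even-index sum = 466 mod 256 = 210; odd-index sum = 366 mod 256 = 110 → d2 6e.

d26e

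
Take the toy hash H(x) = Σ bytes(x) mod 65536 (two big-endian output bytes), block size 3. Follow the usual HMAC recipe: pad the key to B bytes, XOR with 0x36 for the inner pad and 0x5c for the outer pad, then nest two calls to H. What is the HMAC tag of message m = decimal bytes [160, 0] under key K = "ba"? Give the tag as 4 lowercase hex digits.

Key "ba" = 62 61 is 2 bytes ≤ B = 3; zero-pad to 3 bytes: K' = 62 61 00.
K' ⊕ ipad = 54 57 36.  K' ⊕ opad = 3e 3d 5c.
Inner input = (K'⊕ipad) ∥ m = 54 57 36 ∥ a0 00.
Inner hash: sum = 84+87+54+160+0 = 385 → 01 81.
Outer input = (K'⊕opad) ∥ inner = 3e 3d 5c ∥ 01 81.
Outer hash (tag): sum = 62+61+92+1+129 = 345 → 01 59.

0159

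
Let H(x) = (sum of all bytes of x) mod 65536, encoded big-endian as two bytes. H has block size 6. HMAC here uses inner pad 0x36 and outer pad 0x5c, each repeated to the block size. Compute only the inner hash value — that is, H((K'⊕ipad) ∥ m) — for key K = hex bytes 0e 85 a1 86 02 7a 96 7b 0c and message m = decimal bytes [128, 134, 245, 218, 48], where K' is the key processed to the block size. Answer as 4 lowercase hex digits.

0477

Key hex bytes 0e 85 a1 86 02 7a 96 7b 0c is 9 bytes > B = 6, so hash it first: H(key) = 03 53, then zero-pad to 6 bytes: K' = 03 53 00 00 00 00.
K' ⊕ ipad = 35 65 36 36 36 36.
Inner input = 35 65 36 36 36 36 ∥ 80 86 f5 da 30.
Inner hash: sum = 53+101+54+54+54+54+128+134+245+218+48 = 1143 → 04 77.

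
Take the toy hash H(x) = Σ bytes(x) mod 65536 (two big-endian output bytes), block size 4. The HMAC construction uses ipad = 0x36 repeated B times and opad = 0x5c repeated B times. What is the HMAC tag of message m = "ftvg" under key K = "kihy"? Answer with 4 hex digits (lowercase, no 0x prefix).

00e8

Key "kihy" = 6b 69 68 79 is exactly B = 4 bytes: K' = 6b 69 68 79.
K' ⊕ ipad = 5d 5f 5e 4f.  K' ⊕ opad = 37 35 34 25.
Inner input = (K'⊕ipad) ∥ m = 5d 5f 5e 4f ∥ 66 74 76 67.
Inner hash: sum = 93+95+94+79+102+116+118+103 = 800 → 03 20.
Outer input = (K'⊕opad) ∥ inner = 37 35 34 25 ∥ 03 20.
Outer hash (tag): sum = 55+53+52+37+3+32 = 232 → 00 e8.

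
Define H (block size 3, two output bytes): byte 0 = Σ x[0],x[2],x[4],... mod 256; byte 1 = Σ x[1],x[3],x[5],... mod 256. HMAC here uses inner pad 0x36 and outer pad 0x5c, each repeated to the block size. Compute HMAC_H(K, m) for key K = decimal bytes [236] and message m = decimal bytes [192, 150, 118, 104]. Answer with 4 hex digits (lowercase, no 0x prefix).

Key decimal bytes [236] = ec is 1 byte ≤ B = 3; zero-pad to 3 bytes: K' = ec 00 00.
K' ⊕ ipad = da 36 36.  K' ⊕ opad = b0 5c 5c.
Inner input = (K'⊕ipad) ∥ m = da 36 36 ∥ c0 96 76 68.
Inner hash: even-index sum = 526 mod 256 = 14; odd-index sum = 364 mod 256 = 108 → 0e 6c.
Outer input = (K'⊕opad) ∥ inner = b0 5c 5c ∥ 0e 6c.
Outer hash (tag): even-index sum = 376 mod 256 = 120; odd-index sum = 106 mod 256 = 106 → 78 6a.

786a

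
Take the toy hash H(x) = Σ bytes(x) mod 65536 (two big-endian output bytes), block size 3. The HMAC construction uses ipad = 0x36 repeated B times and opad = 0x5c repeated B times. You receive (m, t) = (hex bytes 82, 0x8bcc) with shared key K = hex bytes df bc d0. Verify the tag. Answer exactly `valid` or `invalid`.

invalid

Key hex bytes df bc d0 is exactly B = 3 bytes: K' = df bc d0.
K' ⊕ ipad = e9 8a e6; K' ⊕ opad = 83 e0 8c.
Inner hash: sum = 233+138+230+130 = 731 → 02 db.
Outer hash (recomputed tag): sum = 131+224+140+2+219 = 716 → 02 cc.
Recomputed tag = 02cc; claimed = 8bcc → mismatch.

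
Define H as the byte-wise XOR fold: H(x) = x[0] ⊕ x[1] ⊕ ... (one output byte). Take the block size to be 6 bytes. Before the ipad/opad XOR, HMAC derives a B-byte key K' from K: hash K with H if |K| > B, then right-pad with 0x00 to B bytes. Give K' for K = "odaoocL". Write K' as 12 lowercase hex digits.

|K| = 7 > B = 6, so first hash the key.
H(K): XOR 6f⊕64⊕61⊕6f⊕6f⊕63⊕4c = 45.
Zero-pad H(K) = 45 to 6 bytes: K' = 45 00 00 00 00 00.

450000000000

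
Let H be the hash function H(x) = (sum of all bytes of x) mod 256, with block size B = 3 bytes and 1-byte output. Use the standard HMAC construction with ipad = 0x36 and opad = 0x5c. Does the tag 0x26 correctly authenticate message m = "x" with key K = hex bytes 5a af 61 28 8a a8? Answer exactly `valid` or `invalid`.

valid

Key hex bytes 5a af 61 28 8a a8 is 6 bytes > B = 3, so hash it first: H(key) = c4, then zero-pad to 3 bytes: K' = c4 00 00.
K' ⊕ ipad = f2 36 36; K' ⊕ opad = 98 5c 5c.
Inner hash: sum = 242+54+54+120 = 470; mod 256 = 214 → d6.
Outer hash (recomputed tag): sum = 152+92+92+214 = 550; mod 256 = 38 → 26.
Recomputed tag = 26; claimed = 26 → match.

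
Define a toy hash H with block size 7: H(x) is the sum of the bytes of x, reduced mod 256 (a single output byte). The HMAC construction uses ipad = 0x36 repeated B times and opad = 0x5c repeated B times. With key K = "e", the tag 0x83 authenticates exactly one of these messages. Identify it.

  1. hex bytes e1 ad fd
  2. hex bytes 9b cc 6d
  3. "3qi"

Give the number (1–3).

1

Key "e" = 65 is 1 byte ≤ B = 7; zero-pad to 7 bytes: K' = 65 00 00 00 00 00 00.
K' ⊕ ipad = 53 36 36 36 36 36 36; K' ⊕ opad = 39 5c 5c 5c 5c 5c 5c.
m1: inner = H(53 36 36 36 36 36 36 e1 ad fd) = 22; tag = H(39 5c 5c 5c 5c 5c 5c 22) = 83 ← matches
m2: inner = H(53 36 36 36 36 36 36 9b cc 6d) = 6b; tag = H(39 5c 5c 5c 5c 5c 5c 6b) = cc
m3: inner = H(53 36 36 36 36 36 36 33 71 69) = a4; tag = H(39 5c 5c 5c 5c 5c 5c a4) = 05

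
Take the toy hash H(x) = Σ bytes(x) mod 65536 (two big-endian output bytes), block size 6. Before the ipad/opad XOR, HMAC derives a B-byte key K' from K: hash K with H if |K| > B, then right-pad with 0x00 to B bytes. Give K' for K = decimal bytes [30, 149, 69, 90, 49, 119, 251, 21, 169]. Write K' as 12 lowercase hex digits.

03b300000000

|K| = 9 > B = 6, so first hash the key.
H(K): sum = 30+149+69+90+49+119+251+21+169 = 947 → 03 b3.
Zero-pad H(K) = 03 b3 to 6 bytes: K' = 03 b3 00 00 00 00.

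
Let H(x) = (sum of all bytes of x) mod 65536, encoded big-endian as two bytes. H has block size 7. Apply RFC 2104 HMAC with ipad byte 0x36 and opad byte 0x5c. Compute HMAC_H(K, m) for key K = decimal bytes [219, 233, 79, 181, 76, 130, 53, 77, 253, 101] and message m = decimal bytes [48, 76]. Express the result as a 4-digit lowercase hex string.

Key decimal bytes [219, 233, 79, 181, 76, 130, 53, 77, 253, 101] = db e9 4f b5 4c 82 35 4d fd 65 is 10 bytes > B = 7, so hash it first: H(key) = 05 7a, then zero-pad to 7 bytes: K' = 05 7a 00 00 00 00 00.
K' ⊕ ipad = 33 4c 36 36 36 36 36.  K' ⊕ opad = 59 26 5c 5c 5c 5c 5c.
Inner input = (K'⊕ipad) ∥ m = 33 4c 36 36 36 36 36 ∥ 30 4c.
Inner hash: sum = 51+76+54+54+54+54+54+48+76 = 521 → 02 09.
Outer input = (K'⊕opad) ∥ inner = 59 26 5c 5c 5c 5c 5c ∥ 02 09.
Outer hash (tag): sum = 89+38+92+92+92+92+92+2+9 = 598 → 02 56.

0256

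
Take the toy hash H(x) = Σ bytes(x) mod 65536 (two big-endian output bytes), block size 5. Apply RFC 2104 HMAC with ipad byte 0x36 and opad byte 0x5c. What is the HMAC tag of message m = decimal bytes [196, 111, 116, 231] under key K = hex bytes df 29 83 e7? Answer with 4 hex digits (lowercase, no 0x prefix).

Key hex bytes df 29 83 e7 is 4 bytes ≤ B = 5; zero-pad to 5 bytes: K' = df 29 83 e7 00.
K' ⊕ ipad = e9 1f b5 d1 36.  K' ⊕ opad = 83 75 df bb 5c.
Inner input = (K'⊕ipad) ∥ m = e9 1f b5 d1 36 ∥ c4 6f 74 e7.
Inner hash: sum = 233+31+181+209+54+196+111+116+231 = 1362 → 05 52.
Outer input = (K'⊕opad) ∥ inner = 83 75 df bb 5c ∥ 05 52.
Outer hash (tag): sum = 131+117+223+187+92+5+82 = 837 → 03 45.

0345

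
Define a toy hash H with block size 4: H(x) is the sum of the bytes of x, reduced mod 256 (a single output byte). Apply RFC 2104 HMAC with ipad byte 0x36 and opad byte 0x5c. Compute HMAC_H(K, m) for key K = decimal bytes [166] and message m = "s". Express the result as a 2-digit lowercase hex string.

Key decimal bytes [166] = a6 is 1 byte ≤ B = 4; zero-pad to 4 bytes: K' = a6 00 00 00.
K' ⊕ ipad = 90 36 36 36.  K' ⊕ opad = fa 5c 5c 5c.
Inner input = (K'⊕ipad) ∥ m = 90 36 36 36 ∥ 73.
Inner hash: sum = 144+54+54+54+115 = 421; mod 256 = 165 → a5.
Outer input = (K'⊕opad) ∥ inner = fa 5c 5c 5c ∥ a5.
Outer hash (tag): sum = 250+92+92+92+165 = 691; mod 256 = 179 → b3.

b3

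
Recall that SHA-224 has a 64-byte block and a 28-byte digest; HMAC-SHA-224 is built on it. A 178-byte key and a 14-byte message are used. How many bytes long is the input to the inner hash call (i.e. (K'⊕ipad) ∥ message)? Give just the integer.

Key is 178 > 64 bytes, so it is hashed to 28 bytes then zero-padded to 64: |K'| = 64.
Inner input = (K'⊕ipad) ∥ m → 64 + 14 = 78 bytes.

78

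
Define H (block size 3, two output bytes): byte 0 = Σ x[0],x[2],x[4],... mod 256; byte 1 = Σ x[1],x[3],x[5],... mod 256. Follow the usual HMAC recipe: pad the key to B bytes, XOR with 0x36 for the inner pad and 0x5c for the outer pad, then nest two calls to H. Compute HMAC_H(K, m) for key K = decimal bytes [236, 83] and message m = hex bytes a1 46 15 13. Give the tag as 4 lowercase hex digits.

2778

Key decimal bytes [236, 83] = ec 53 is 2 bytes ≤ B = 3; zero-pad to 3 bytes: K' = ec 53 00.
K' ⊕ ipad = da 65 36.  K' ⊕ opad = b0 0f 5c.
Inner input = (K'⊕ipad) ∥ m = da 65 36 ∥ a1 46 15 13.
Inner hash: even-index sum = 361 mod 256 = 105; odd-index sum = 283 mod 256 = 27 → 69 1b.
Outer input = (K'⊕opad) ∥ inner = b0 0f 5c ∥ 69 1b.
Outer hash (tag): even-index sum = 295 mod 256 = 39; odd-index sum = 120 mod 256 = 120 → 27 78.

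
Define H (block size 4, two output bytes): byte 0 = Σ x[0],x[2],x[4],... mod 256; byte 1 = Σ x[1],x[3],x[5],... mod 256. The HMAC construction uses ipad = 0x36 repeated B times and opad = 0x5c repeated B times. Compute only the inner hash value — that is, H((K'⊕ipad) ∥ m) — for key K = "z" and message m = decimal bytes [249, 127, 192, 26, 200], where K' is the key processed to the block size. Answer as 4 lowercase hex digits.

0305

Key "z" = 7a is 1 byte ≤ B = 4; zero-pad to 4 bytes: K' = 7a 00 00 00.
K' ⊕ ipad = 4c 36 36 36.
Inner input = 4c 36 36 36 ∥ f9 7f c0 1a c8.
Inner hash: even-index sum = 771 mod 256 = 3; odd-index sum = 261 mod 256 = 5 → 03 05.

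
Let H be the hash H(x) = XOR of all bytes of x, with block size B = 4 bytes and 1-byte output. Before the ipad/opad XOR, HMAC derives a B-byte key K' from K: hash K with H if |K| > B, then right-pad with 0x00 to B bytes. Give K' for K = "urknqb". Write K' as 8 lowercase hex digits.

|K| = 6 > B = 4, so first hash the key.
H(K): XOR 75⊕72⊕6b⊕6e⊕71⊕62 = 11.
Zero-pad H(K) = 11 to 4 bytes: K' = 11 00 00 00.

11000000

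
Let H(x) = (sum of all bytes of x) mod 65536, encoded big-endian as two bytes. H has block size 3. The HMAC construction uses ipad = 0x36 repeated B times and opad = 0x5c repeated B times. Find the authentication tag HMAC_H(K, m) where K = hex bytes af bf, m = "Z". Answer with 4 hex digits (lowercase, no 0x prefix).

Key hex bytes af bf is 2 bytes ≤ B = 3; zero-pad to 3 bytes: K' = af bf 00.
K' ⊕ ipad = 99 89 36.  K' ⊕ opad = f3 e3 5c.
Inner input = (K'⊕ipad) ∥ m = 99 89 36 ∥ 5a.
Inner hash: sum = 153+137+54+90 = 434 → 01 b2.
Outer input = (K'⊕opad) ∥ inner = f3 e3 5c ∥ 01 b2.
Outer hash (tag): sum = 243+227+92+1+178 = 741 → 02 e5.

02e5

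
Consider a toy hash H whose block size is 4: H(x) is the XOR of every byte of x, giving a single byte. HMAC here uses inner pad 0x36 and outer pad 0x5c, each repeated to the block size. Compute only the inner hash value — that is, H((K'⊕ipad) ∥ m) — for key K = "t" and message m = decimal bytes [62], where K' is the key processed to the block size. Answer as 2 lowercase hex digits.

4a

Key "t" = 74 is 1 byte ≤ B = 4; zero-pad to 4 bytes: K' = 74 00 00 00.
K' ⊕ ipad = 42 36 36 36.
Inner input = 42 36 36 36 ∥ 3e.
Inner hash: XOR 42⊕36⊕36⊕36⊕3e = 4a.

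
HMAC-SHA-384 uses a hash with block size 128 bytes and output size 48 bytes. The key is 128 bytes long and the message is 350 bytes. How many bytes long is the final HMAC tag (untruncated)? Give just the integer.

The tag is one SHA-384 digest: 48 bytes.

48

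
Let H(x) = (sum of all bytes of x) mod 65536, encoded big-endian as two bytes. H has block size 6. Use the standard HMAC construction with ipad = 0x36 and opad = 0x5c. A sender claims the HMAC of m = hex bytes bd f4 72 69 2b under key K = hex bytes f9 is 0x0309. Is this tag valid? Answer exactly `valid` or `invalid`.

Key hex bytes f9 is 1 byte ≤ B = 6; zero-pad to 6 bytes: K' = f9 00 00 00 00 00.
K' ⊕ ipad = cf 36 36 36 36 36; K' ⊕ opad = a5 5c 5c 5c 5c 5c.
Inner hash: sum = 207+54+54+54+54+54+189+244+114+105+43 = 1172 → 04 94.
Outer hash (recomputed tag): sum = 165+92+92+92+92+92+4+148 = 777 → 03 09.
Recomputed tag = 0309; claimed = 0309 → match.

valid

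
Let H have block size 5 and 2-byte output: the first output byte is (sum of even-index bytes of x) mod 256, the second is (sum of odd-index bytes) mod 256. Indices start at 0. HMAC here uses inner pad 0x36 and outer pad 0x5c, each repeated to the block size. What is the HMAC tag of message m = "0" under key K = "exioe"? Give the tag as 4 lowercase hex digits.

Key "exioe" = 65 78 69 6f 65 is exactly B = 5 bytes: K' = 65 78 69 6f 65.
K' ⊕ ipad = 53 4e 5f 59 53.  K' ⊕ opad = 39 24 35 33 39.
Inner input = (K'⊕ipad) ∥ m = 53 4e 5f 59 53 ∥ 30.
Inner hash: even-index sum = 261 mod 256 = 5; odd-index sum = 215 mod 256 = 215 → 05 d7.
Outer input = (K'⊕opad) ∥ inner = 39 24 35 33 39 ∥ 05 d7.
Outer hash (tag): even-index sum = 382 mod 256 = 126; odd-index sum = 92 mod 256 = 92 → 7e 5c.

7e5c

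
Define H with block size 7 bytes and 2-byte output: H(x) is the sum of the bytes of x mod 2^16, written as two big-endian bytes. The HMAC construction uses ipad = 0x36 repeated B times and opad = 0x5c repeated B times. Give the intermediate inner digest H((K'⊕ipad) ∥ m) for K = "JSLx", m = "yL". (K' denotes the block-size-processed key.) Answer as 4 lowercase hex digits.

0310

Key "JSLx" = 4a 53 4c 78 is 4 bytes ≤ B = 7; zero-pad to 7 bytes: K' = 4a 53 4c 78 00 00 00.
K' ⊕ ipad = 7c 65 7a 4e 36 36 36.
Inner input = 7c 65 7a 4e 36 36 36 ∥ 79 4c.
Inner hash: sum = 124+101+122+78+54+54+54+121+76 = 784 → 03 10.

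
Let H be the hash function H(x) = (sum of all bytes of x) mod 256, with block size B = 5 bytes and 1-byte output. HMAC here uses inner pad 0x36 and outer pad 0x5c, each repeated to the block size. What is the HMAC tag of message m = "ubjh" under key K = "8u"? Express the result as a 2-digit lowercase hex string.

3d

Key "8u" = 38 75 is 2 bytes ≤ B = 5; zero-pad to 5 bytes: K' = 38 75 00 00 00.
K' ⊕ ipad = 0e 43 36 36 36.  K' ⊕ opad = 64 29 5c 5c 5c.
Inner input = (K'⊕ipad) ∥ m = 0e 43 36 36 36 ∥ 75 62 6a 68.
Inner hash: sum = 14+67+54+54+54+117+98+106+104 = 668; mod 256 = 156 → 9c.
Outer input = (K'⊕opad) ∥ inner = 64 29 5c 5c 5c ∥ 9c.
Outer hash (tag): sum = 100+41+92+92+92+156 = 573; mod 256 = 61 → 3d.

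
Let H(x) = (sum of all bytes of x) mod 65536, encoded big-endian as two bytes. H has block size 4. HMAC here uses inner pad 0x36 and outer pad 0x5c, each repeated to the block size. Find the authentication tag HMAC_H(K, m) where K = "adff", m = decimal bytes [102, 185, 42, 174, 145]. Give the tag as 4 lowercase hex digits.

Key "adff" = 61 64 66 66 is exactly B = 4 bytes: K' = 61 64 66 66.
K' ⊕ ipad = 57 52 50 50.  K' ⊕ opad = 3d 38 3a 3a.
Inner input = (K'⊕ipad) ∥ m = 57 52 50 50 ∥ 66 b9 2a ae 91.
Inner hash: sum = 87+82+80+80+102+185+42+174+145 = 977 → 03 d1.
Outer input = (K'⊕opad) ∥ inner = 3d 38 3a 3a ∥ 03 d1.
Outer hash (tag): sum = 61+56+58+58+3+209 = 445 → 01 bd.

01bd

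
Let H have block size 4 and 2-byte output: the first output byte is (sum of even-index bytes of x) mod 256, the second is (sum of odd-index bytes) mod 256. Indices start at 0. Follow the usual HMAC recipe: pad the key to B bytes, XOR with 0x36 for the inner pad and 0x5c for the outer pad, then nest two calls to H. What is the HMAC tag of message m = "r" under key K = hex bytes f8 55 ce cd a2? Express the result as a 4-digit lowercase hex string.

9624

Key hex bytes f8 55 ce cd a2 is 5 bytes > B = 4, so hash it first: H(key) = 68 22, then zero-pad to 4 bytes: K' = 68 22 00 00.
K' ⊕ ipad = 5e 14 36 36.  K' ⊕ opad = 34 7e 5c 5c.
Inner input = (K'⊕ipad) ∥ m = 5e 14 36 36 ∥ 72.
Inner hash: even-index sum = 262 mod 256 = 6; odd-index sum = 74 mod 256 = 74 → 06 4a.
Outer input = (K'⊕opad) ∥ inner = 34 7e 5c 5c ∥ 06 4a.
Outer hash (tag): even-index sum = 150 mod 256 = 150; odd-index sum = 292 mod 256 = 36 → 96 24.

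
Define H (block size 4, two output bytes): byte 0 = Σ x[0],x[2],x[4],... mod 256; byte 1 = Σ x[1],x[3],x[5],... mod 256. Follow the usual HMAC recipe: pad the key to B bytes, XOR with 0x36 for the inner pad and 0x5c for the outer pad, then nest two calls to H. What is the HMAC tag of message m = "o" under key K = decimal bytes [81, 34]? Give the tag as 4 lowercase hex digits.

7524

Key decimal bytes [81, 34] = 51 22 is 2 bytes ≤ B = 4; zero-pad to 4 bytes: K' = 51 22 00 00.
K' ⊕ ipad = 67 14 36 36.  K' ⊕ opad = 0d 7e 5c 5c.
Inner input = (K'⊕ipad) ∥ m = 67 14 36 36 ∥ 6f.
Inner hash: even-index sum = 268 mod 256 = 12; odd-index sum = 74 mod 256 = 74 → 0c 4a.
Outer input = (K'⊕opad) ∥ inner = 0d 7e 5c 5c ∥ 0c 4a.
Outer hash (tag): even-index sum = 117 mod 256 = 117; odd-index sum = 292 mod 256 = 36 → 75 24.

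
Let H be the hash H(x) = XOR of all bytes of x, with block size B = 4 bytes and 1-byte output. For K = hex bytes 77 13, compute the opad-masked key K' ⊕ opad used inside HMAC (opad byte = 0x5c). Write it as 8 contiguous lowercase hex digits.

Key hex bytes 77 13 is 2 bytes ≤ B = 4; zero-pad to 4 bytes: K' = 77 13 00 00.
XOR each byte with 0x5c: 77⊕5c=2b, 13⊕5c=4f, 00⊕5c=5c, 00⊕5c=5c.

2b4f5c5c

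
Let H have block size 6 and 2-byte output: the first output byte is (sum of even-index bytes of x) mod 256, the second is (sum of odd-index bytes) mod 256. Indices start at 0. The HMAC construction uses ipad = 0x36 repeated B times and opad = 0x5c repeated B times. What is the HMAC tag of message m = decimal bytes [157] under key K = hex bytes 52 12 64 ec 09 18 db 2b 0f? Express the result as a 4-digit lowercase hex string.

Key hex bytes 52 12 64 ec 09 18 db 2b 0f is 9 bytes > B = 6, so hash it first: H(key) = a9 41, then zero-pad to 6 bytes: K' = a9 41 00 00 00 00.
K' ⊕ ipad = 9f 77 36 36 36 36.  K' ⊕ opad = f5 1d 5c 5c 5c 5c.
Inner input = (K'⊕ipad) ∥ m = 9f 77 36 36 36 36 ∥ 9d.
Inner hash: even-index sum = 424 mod 256 = 168; odd-index sum = 227 mod 256 = 227 → a8 e3.
Outer input = (K'⊕opad) ∥ inner = f5 1d 5c 5c 5c 5c ∥ a8 e3.
Outer hash (tag): even-index sum = 597 mod 256 = 85; odd-index sum = 440 mod 256 = 184 → 55 b8.

55b8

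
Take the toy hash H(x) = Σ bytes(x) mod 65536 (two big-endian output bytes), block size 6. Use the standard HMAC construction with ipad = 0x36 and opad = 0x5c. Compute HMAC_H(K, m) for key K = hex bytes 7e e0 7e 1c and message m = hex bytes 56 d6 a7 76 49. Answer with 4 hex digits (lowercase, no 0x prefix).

028a

Key hex bytes 7e e0 7e 1c is 4 bytes ≤ B = 6; zero-pad to 6 bytes: K' = 7e e0 7e 1c 00 00.
K' ⊕ ipad = 48 d6 48 2a 36 36.  K' ⊕ opad = 22 bc 22 40 5c 5c.
Inner input = (K'⊕ipad) ∥ m = 48 d6 48 2a 36 36 ∥ 56 d6 a7 76 49.
Inner hash: sum = 72+214+72+42+54+54+86+214+167+118+73 = 1166 → 04 8e.
Outer input = (K'⊕opad) ∥ inner = 22 bc 22 40 5c 5c ∥ 04 8e.
Outer hash (tag): sum = 34+188+34+64+92+92+4+142 = 650 → 02 8a.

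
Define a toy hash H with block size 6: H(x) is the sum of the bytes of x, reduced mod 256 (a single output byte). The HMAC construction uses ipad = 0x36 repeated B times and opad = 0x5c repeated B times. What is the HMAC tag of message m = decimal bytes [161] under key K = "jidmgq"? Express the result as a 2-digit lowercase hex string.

Key "jidmgq" = 6a 69 64 6d 67 71 is exactly B = 6 bytes: K' = 6a 69 64 6d 67 71.
K' ⊕ ipad = 5c 5f 52 5b 51 47.  K' ⊕ opad = 36 35 38 31 3b 2d.
Inner input = (K'⊕ipad) ∥ m = 5c 5f 52 5b 51 47 ∥ a1.
Inner hash: sum = 92+95+82+91+81+71+161 = 673; mod 256 = 161 → a1.
Outer input = (K'⊕opad) ∥ inner = 36 35 38 31 3b 2d ∥ a1.
Outer hash (tag): sum = 54+53+56+49+59+45+161 = 477; mod 256 = 221 → dd.

dd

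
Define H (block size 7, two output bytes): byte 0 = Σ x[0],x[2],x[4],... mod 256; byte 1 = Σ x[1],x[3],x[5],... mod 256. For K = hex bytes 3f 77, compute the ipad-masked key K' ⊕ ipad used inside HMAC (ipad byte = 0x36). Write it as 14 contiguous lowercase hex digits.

Key hex bytes 3f 77 is 2 bytes ≤ B = 7; zero-pad to 7 bytes: K' = 3f 77 00 00 00 00 00.
XOR each byte with 0x36: 3f⊕36=09, 77⊕36=41, 00⊕36=36, 00⊕36=36, 00⊕36=36, 00⊕36=36, 00⊕36=36.

09413636363636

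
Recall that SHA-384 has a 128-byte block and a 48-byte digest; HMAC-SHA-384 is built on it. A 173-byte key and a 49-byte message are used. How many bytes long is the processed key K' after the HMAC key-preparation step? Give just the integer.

128

Key is 173 > 128 bytes, so it is hashed to 48 bytes then zero-padded to 128: |K'| = 128.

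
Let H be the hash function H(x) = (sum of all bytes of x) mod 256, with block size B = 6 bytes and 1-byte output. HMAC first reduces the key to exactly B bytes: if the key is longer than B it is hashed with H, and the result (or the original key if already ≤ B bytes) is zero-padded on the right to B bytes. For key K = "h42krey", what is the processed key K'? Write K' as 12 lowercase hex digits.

890000000000

|K| = 7 > B = 6, so first hash the key.
H(K): sum = 104+52+50+107+114+101+121 = 649; mod 256 = 137 → 89.
Zero-pad H(K) = 89 to 6 bytes: K' = 89 00 00 00 00 00.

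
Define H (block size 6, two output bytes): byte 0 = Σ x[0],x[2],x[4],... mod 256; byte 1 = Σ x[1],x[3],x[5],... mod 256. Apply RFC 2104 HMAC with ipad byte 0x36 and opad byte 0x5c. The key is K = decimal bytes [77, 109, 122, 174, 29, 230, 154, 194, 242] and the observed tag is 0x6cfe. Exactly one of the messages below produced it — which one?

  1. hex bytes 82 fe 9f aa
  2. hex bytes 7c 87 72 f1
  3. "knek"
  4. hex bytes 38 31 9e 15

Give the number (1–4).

4

Key decimal bytes [77, 109, 122, 174, 29, 230, 154, 194, 242] = 4d 6d 7a ae 1d e6 9a c2 f2 is 9 bytes > B = 6, so hash it first: H(key) = 70 c3, then zero-pad to 6 bytes: K' = 70 c3 00 00 00 00.
K' ⊕ ipad = 46 f5 36 36 36 36; K' ⊕ opad = 2c 9f 5c 5c 5c 5c.
m1: inner = H(46 f5 36 36 36 36 82 fe 9f aa) = d3 09; tag = H(2c 9f 5c 5c 5c 5c d3 09) = b760
m2: inner = H(46 f5 36 36 36 36 7c 87 72 f1) = a0 d9; tag = H(2c 9f 5c 5c 5c 5c a0 d9) = 8430
m3: inner = H(46 f5 36 36 36 36 6b 6e 65 6b) = 82 3a; tag = H(2c 9f 5c 5c 5c 5c 82 3a) = 6691
m4: inner = H(46 f5 36 36 36 36 38 31 9e 15) = 88 a7; tag = H(2c 9f 5c 5c 5c 5c 88 a7) = 6cfe ← matches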